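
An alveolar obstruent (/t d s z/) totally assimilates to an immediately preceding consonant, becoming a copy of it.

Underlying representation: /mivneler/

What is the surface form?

no segment meets the rule's conditions; no change.

[mivneler]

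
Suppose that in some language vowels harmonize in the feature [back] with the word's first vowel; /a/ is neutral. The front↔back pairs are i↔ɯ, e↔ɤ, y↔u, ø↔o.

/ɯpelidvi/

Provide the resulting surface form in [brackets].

/e/ harmonizes with /ɯ/ ([+back]) → [ɤ]
/i/ harmonizes with /ɯ/ ([+back]) → [ɯ]
/i/ harmonizes with /ɯ/ ([+back]) → [ɯ]

[ɯpɤlɯdvɯ]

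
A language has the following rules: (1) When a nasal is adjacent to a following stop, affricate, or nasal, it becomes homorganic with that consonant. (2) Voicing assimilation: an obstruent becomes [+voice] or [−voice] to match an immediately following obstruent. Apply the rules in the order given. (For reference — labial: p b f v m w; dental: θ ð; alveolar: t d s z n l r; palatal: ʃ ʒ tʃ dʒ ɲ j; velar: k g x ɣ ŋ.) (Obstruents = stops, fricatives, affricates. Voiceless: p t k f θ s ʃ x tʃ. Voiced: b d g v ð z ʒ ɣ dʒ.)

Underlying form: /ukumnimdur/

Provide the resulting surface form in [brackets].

[ukunnindur]

Rule 1: /m/ before /n/ (alveolar) → [n]
Rule 1: /m/ before /d/ (alveolar) → [n]
After rule 1: ukunnindur
Rule 2: no segment meets the rule's conditions; no change.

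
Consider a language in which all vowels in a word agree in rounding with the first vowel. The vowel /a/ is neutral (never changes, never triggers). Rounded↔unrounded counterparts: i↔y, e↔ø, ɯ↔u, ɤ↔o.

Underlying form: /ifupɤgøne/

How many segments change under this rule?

2

/u/ harmonizes with /i/ ([-round]) → [ɯ]
/ø/ harmonizes with /i/ ([-round]) → [e]
2 segments change.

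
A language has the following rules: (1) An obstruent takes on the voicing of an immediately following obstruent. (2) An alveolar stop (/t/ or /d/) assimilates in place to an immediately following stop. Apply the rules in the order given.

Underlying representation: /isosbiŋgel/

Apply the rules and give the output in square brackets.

Rule 1: /s/ before /b/ (voiced) → [z]
After rule 1: isozbiŋgel
Rule 2: no segment meets the rule's conditions; no change.

[isozbiŋgel]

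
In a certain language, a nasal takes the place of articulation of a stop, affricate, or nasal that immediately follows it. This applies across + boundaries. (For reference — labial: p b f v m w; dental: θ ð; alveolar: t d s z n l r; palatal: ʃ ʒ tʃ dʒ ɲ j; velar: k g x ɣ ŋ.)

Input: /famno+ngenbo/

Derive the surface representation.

[fanno+ŋgembo]

/m/ before /n/ (alveolar) → [n]
/n/ before /g/ (velar) → [ŋ]
/n/ before /b/ (labial) → [m]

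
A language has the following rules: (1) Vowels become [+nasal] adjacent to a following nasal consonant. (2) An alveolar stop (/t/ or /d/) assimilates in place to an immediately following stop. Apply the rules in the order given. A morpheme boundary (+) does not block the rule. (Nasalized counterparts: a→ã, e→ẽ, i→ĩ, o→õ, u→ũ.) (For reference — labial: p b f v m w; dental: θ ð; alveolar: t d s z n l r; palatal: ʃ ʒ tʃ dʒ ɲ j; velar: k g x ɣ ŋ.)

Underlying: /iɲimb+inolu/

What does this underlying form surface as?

[ĩɲĩmb+ĩnolu]

Rule 1: /i/ before nasal /ɲ/ → [ĩ]
Rule 1: /i/ before nasal /m/ → [ĩ]
Rule 1: /i/ before nasal /n/ → [ĩ]
After rule 1: ĩɲĩmb+ĩnolu
Rule 2: no segment meets the rule's conditions; no change.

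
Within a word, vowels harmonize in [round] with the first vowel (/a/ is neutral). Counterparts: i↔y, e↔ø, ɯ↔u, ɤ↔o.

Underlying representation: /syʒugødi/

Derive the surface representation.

[syʒugødy]

/i/ harmonizes with /y/ ([+round]) → [y]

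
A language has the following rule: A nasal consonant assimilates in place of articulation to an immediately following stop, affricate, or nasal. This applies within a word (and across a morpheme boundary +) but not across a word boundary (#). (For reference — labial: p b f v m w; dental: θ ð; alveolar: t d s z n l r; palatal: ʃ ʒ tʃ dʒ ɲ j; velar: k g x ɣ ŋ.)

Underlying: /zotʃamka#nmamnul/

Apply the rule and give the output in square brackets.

[zotʃaŋka#mmannul]

/m/ before /k/ (velar) → [ŋ]
/n/ before /m/ (labial) → [m]
/m/ before /n/ (alveolar) → [n]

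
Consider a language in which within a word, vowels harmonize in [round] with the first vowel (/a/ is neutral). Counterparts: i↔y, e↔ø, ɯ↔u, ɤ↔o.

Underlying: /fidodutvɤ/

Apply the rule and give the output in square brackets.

/o/ harmonizes with /i/ ([-round]) → [ɤ]
/u/ harmonizes with /i/ ([-round]) → [ɯ]

[fidɤdɯtvɤ]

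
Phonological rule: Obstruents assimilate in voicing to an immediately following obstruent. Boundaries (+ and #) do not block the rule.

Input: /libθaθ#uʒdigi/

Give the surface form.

[lipθaθ#uʒdigi]

/b/ before /θ/ (voiceless) → [p]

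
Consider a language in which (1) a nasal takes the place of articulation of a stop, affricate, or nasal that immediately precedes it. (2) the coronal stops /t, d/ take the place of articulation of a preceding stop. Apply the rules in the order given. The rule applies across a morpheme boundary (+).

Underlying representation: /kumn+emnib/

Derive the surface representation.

[kumm+emmib]

Rule 1: /n/ after /m/ (labial) → [m]
Rule 1: /n/ after /m/ (labial) → [m]
After rule 1: kumm+emmib
Rule 2: no segment meets the rule's conditions; no change.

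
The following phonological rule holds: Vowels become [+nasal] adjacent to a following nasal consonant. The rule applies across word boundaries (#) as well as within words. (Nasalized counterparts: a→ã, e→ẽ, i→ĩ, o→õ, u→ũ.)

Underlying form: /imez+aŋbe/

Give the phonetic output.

[ĩmez+ãŋbe]

/i/ before nasal /m/ → [ĩ]
/a/ before nasal /ŋ/ → [ã]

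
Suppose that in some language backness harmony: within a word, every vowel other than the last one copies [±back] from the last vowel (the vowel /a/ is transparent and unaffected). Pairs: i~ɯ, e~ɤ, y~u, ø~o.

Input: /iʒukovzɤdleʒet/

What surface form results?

/u/ harmonizes with /e/ ([-back]) → [y]
/o/ harmonizes with /e/ ([-back]) → [ø]
/ɤ/ harmonizes with /e/ ([-back]) → [e]

[iʒykøvzedleʒet]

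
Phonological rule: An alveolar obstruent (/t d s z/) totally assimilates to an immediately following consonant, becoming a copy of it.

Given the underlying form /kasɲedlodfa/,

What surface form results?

/s/ before /ɲ/ → [ɲ] (total assimilation)
/d/ before /l/ → [l] (total assimilation)
/d/ before /f/ → [f] (total assimilation)

[kaɲɲelloffa]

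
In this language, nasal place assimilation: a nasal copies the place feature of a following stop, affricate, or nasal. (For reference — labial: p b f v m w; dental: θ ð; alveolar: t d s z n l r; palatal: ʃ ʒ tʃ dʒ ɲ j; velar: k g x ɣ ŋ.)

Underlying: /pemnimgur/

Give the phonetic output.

[penniŋgur]

/m/ before /n/ (alveolar) → [n]
/m/ before /g/ (velar) → [ŋ]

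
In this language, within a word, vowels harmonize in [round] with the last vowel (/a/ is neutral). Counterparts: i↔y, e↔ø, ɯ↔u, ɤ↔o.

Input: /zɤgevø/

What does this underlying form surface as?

/ɤ/ harmonizes with /ø/ ([+round]) → [o]
/e/ harmonizes with /ø/ ([+round]) → [ø]

[zogøvø]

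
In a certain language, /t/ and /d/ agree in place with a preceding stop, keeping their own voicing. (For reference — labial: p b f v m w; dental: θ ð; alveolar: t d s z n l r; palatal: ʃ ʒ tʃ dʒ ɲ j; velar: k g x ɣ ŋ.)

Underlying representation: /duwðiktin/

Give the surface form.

[duwðikkin]

/t/ after /k/ (velar) → [k]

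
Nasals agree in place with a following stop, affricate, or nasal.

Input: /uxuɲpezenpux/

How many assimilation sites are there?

/ɲ/ before /p/ (labial) → [m]
/n/ before /p/ (labial) → [m]
2 segments change.

2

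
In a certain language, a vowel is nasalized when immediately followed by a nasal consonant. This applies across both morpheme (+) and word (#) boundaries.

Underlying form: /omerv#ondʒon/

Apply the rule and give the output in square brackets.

[õmerv#õndʒõn]

/o/ before nasal /m/ → [õ]
/o/ before nasal /n/ → [õ]
/o/ before nasal /n/ → [õ]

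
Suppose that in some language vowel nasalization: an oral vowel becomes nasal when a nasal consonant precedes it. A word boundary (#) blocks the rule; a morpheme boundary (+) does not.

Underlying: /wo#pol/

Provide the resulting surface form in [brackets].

no segment meets the rule's conditions; no change.

[wo#pol]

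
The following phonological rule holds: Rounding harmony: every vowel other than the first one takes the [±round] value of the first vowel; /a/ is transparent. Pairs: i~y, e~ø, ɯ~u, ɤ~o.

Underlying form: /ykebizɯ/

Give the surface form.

[ykøbyzu]

/e/ harmonizes with /y/ ([+round]) → [ø]
/i/ harmonizes with /y/ ([+round]) → [y]
/ɯ/ harmonizes with /y/ ([+round]) → [u]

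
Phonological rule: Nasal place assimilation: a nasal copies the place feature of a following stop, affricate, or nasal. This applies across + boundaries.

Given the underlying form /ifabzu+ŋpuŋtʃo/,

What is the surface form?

/ŋ/ before /p/ (labial) → [m]
/ŋ/ before /tʃ/ (palatal) → [ɲ]

[ifabzu+mpuɲtʃo]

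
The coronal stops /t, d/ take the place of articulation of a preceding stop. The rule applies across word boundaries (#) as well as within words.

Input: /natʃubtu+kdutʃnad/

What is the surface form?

/t/ after /b/ (labial) → [p]
/d/ after /k/ (velar) → [g]

[natʃubpu+kgutʃnad]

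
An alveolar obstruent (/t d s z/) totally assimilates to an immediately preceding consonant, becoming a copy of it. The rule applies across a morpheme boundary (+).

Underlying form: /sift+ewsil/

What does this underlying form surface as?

[siff+ewwil]

/t/ after /f/ → [f] (total assimilation)
/s/ after /w/ → [w] (total assimilation)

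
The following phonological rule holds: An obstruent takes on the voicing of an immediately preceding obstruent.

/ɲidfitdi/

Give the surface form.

[ɲidvitti]

/f/ after /d/ (voiced) → [v]
/d/ after /t/ (voiceless) → [t]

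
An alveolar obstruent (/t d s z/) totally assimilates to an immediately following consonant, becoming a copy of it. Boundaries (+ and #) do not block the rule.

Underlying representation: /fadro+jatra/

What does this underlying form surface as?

/d/ before /r/ → [r] (total assimilation)
/t/ before /r/ → [r] (total assimilation)

[farro+jarra]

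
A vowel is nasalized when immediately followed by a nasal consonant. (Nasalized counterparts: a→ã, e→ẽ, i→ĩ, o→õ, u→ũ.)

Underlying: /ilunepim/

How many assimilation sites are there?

2

/u/ before nasal /n/ → [ũ]
/i/ before nasal /m/ → [ĩ]
2 segments change.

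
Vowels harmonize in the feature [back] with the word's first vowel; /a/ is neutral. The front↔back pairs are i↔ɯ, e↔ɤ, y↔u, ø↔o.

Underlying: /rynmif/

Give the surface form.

[rynmif]

no segment meets the rule's conditions; no change.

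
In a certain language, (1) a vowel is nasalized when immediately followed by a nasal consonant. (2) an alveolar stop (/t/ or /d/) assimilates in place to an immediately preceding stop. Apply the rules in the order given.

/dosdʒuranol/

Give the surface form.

Rule 1: /a/ before nasal /n/ → [ã]
After rule 1: dosdʒurãnol
Rule 2: no segment meets the rule's conditions; no change.

[dosdʒurãnol]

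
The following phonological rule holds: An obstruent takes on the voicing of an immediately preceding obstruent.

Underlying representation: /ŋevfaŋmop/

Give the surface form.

/f/ after /v/ (voiced) → [v]

[ŋevvaŋmop]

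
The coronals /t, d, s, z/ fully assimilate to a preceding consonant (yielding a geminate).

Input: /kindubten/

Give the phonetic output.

[kinnubben]

/d/ after /n/ → [n] (total assimilation)
/t/ after /b/ → [b] (total assimilation)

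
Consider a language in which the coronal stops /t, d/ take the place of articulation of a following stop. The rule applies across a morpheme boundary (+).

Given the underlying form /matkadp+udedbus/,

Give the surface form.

/t/ before /k/ (velar) → [k]
/d/ before /p/ (labial) → [b]
/d/ before /b/ (labial) → [b]

[makkabp+udebbus]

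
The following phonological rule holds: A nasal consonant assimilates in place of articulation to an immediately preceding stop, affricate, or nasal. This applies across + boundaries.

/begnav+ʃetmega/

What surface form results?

/n/ after /g/ (velar) → [ŋ]
/m/ after /t/ (alveolar) → [n]

[begŋav+ʃetnega]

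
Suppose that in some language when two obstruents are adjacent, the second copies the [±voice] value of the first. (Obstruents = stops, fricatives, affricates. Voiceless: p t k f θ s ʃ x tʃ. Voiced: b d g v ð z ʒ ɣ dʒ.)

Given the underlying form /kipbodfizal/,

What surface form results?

/b/ after /p/ (voiceless) → [p]
/f/ after /d/ (voiced) → [v]

[kippodvizal]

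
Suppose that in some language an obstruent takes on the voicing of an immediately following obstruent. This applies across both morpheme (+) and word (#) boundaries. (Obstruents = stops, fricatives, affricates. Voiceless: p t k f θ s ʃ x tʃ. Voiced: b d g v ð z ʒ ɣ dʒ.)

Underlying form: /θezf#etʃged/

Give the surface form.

[θesf#edʒged]

/z/ before /f/ (voiceless) → [s]
/tʃ/ before /g/ (voiced) → [dʒ]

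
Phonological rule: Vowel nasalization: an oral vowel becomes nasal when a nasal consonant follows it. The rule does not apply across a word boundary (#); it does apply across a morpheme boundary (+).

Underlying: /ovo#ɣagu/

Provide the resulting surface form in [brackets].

[ovo#ɣagu]

no segment meets the rule's conditions; no change.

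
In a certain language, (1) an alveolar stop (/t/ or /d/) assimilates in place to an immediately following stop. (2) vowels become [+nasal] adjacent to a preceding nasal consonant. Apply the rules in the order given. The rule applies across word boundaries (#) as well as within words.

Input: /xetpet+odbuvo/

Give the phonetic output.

Rule 1: /t/ before /p/ (labial) → [p]
Rule 1: /d/ before /b/ (labial) → [b]
After rule 1: xeppet+obbuvo
Rule 2: no segment meets the rule's conditions; no change.

[xeppet+obbuvo]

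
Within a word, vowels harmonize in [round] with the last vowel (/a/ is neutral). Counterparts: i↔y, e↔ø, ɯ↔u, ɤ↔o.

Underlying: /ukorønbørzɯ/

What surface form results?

[ɯkɤrenberzɯ]

/u/ harmonizes with /ɯ/ ([-round]) → [ɯ]
/o/ harmonizes with /ɯ/ ([-round]) → [ɤ]
/ø/ harmonizes with /ɯ/ ([-round]) → [e]
/ø/ harmonizes with /ɯ/ ([-round]) → [e]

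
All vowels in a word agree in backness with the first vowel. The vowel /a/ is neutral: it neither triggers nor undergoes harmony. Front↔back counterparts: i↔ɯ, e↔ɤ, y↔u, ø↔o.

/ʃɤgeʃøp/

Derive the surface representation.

/e/ harmonizes with /ɤ/ ([+back]) → [ɤ]
/ø/ harmonizes with /ɤ/ ([+back]) → [o]

[ʃɤgɤʃop]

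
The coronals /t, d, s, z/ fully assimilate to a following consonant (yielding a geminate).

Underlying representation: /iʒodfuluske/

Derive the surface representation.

[iʒoffulukke]

/d/ before /f/ → [f] (total assimilation)
/s/ before /k/ → [k] (total assimilation)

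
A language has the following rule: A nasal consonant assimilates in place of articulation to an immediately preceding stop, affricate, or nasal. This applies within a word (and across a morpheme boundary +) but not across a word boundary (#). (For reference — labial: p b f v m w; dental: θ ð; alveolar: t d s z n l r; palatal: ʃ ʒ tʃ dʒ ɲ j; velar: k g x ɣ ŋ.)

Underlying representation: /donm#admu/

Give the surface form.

[donn#adnu]

/m/ after /n/ (alveolar) → [n]
/m/ after /d/ (alveolar) → [n]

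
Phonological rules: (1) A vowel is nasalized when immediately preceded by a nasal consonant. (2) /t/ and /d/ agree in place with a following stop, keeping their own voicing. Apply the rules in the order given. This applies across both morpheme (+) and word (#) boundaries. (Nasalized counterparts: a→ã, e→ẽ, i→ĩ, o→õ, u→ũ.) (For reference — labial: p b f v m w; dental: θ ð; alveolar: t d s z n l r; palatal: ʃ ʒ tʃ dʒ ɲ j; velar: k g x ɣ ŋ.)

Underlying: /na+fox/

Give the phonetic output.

[nã+fox]

Rule 1: /a/ after nasal /n/ → [ã]
After rule 1: nã+fox
Rule 2: no segment meets the rule's conditions; no change.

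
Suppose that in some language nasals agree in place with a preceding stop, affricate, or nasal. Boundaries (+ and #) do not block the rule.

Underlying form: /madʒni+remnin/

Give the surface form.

[madʒɲi+remmin]

/n/ after /dʒ/ (palatal) → [ɲ]
/n/ after /m/ (labial) → [m]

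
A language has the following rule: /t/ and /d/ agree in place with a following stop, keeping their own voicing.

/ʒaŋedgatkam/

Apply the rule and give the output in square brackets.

/d/ before /g/ (velar) → [g]
/t/ before /k/ (velar) → [k]

[ʒaŋeggakkam]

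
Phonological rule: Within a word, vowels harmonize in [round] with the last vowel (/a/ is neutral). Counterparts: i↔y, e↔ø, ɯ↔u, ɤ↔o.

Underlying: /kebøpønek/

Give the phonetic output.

/ø/ harmonizes with /e/ ([-round]) → [e]
/ø/ harmonizes with /e/ ([-round]) → [e]

[kebepenek]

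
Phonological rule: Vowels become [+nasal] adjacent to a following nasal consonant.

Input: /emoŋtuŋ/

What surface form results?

/e/ before nasal /m/ → [ẽ]
/o/ before nasal /ŋ/ → [õ]
/u/ before nasal /ŋ/ → [ũ]

[ẽmõŋtũŋ]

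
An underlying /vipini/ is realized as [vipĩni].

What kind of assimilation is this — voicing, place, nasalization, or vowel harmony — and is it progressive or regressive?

/i/→[ĩ].
Each target copies a feature from the following segment, so the direction is regressive.

nasalization, regressive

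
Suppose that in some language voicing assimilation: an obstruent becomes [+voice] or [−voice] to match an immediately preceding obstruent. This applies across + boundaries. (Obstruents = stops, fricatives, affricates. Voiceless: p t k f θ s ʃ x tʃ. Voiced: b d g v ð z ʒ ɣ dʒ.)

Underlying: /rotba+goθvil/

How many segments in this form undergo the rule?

/b/ after /t/ (voiceless) → [p]
/v/ after /θ/ (voiceless) → [f]
2 segments change.

2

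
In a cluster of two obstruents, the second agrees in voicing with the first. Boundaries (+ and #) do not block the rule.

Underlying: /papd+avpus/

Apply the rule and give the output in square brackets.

/d/ after /p/ (voiceless) → [t]
/p/ after /v/ (voiced) → [b]

[papt+avbus]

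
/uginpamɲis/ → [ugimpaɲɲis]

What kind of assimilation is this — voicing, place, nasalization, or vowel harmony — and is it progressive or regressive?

/n/→[m] /m/→[ɲ].
Each target copies a feature from the following segment, so the direction is regressive.

place assimilation, regressive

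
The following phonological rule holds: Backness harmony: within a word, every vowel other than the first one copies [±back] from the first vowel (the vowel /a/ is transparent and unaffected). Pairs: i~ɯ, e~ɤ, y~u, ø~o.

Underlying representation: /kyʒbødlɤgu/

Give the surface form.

/ɤ/ harmonizes with /y/ ([-back]) → [e]
/u/ harmonizes with /y/ ([-back]) → [y]

[kyʒbødlegy]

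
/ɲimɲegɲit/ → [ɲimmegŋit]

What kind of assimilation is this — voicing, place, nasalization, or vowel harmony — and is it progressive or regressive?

/ɲ/→[m] /ɲ/→[ŋ].
Each target copies a feature from the preceding segment, so the direction is progressive.

place assimilation, progressive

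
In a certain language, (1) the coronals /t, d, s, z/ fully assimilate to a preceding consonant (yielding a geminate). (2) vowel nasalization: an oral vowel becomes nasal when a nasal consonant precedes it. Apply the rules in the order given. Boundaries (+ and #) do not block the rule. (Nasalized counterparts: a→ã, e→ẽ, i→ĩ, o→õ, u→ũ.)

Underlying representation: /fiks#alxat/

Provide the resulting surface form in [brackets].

[fikk#alxat]

Rule 1: /s/ after /k/ → [k] (total assimilation)
After rule 1: fikk#alxat
Rule 2: no segment meets the rule's conditions; no change.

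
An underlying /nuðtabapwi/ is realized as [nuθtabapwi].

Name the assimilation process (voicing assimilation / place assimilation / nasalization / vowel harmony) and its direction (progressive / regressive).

voicing assimilation, regressive

/ð/→[θ].
Each target copies a feature from the following segment, so the direction is regressive.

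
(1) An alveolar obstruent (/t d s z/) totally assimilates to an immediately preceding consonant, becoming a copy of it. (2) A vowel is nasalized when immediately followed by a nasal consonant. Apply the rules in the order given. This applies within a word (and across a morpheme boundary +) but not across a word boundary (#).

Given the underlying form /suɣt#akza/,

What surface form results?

[suɣɣ#akka]

Rule 1: /t/ after /ɣ/ → [ɣ] (total assimilation)
Rule 1: /z/ after /k/ → [k] (total assimilation)
After rule 1: suɣɣ#akka
Rule 2: no segment meets the rule's conditions; no change.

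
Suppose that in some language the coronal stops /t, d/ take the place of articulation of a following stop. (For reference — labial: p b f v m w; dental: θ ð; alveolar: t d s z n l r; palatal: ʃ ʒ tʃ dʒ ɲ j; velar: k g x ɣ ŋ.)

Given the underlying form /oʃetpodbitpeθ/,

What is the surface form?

/t/ before /p/ (labial) → [p]
/d/ before /b/ (labial) → [b]
/t/ before /p/ (labial) → [p]

[oʃeppobbippeθ]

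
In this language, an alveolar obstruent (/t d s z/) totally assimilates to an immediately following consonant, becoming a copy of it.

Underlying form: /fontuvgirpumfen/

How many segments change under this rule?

No segment meets the rule's conditions.

0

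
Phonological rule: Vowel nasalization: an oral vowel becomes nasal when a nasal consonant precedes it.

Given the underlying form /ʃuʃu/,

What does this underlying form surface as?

[ʃuʃu]

no segment meets the rule's conditions; no change.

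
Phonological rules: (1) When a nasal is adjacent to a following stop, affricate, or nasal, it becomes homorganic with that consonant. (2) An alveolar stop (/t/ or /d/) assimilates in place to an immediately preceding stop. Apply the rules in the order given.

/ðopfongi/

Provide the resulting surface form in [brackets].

[ðopfoŋgi]

Rule 1: /n/ before /g/ (velar) → [ŋ]
After rule 1: ðopfoŋgi
Rule 2: no segment meets the rule's conditions; no change.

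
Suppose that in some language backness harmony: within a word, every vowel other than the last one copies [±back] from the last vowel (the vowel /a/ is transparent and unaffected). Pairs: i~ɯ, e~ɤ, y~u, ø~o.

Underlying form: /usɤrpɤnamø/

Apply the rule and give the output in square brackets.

[yserpenamø]

/u/ harmonizes with /ø/ ([-back]) → [y]
/ɤ/ harmonizes with /ø/ ([-back]) → [e]
/ɤ/ harmonizes with /ø/ ([-back]) → [e]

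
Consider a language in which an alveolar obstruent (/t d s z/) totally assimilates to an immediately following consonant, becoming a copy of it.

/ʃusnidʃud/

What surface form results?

[ʃunniʃʃud]

/s/ before /n/ → [n] (total assimilation)
/d/ before /ʃ/ → [ʃ] (total assimilation)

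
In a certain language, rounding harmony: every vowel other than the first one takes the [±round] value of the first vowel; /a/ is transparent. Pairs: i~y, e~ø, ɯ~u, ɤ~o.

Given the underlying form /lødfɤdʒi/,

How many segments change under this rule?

2

/ɤ/ harmonizes with /ø/ ([+round]) → [o]
/i/ harmonizes with /ø/ ([+round]) → [y]
2 segments change.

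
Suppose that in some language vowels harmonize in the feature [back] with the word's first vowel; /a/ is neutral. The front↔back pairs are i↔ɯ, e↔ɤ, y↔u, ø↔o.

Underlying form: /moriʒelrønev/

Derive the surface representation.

[morɯʒɤlronɤv]

/i/ harmonizes with /o/ ([+back]) → [ɯ]
/e/ harmonizes with /o/ ([+back]) → [ɤ]
/ø/ harmonizes with /o/ ([+back]) → [o]
/e/ harmonizes with /o/ ([+back]) → [ɤ]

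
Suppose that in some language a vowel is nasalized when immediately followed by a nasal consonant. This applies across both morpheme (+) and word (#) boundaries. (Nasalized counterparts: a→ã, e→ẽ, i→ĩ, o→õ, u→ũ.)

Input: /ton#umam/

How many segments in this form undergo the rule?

3

/o/ before nasal /n/ → [õ]
/u/ before nasal /m/ → [ũ]
/a/ before nasal /m/ → [ã]
3 segments change.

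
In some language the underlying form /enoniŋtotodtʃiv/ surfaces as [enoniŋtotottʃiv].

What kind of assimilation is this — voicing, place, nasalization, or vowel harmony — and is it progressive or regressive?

voicing assimilation, regressive

/d/→[t].
Each target copies a feature from the following segment, so the direction is regressive.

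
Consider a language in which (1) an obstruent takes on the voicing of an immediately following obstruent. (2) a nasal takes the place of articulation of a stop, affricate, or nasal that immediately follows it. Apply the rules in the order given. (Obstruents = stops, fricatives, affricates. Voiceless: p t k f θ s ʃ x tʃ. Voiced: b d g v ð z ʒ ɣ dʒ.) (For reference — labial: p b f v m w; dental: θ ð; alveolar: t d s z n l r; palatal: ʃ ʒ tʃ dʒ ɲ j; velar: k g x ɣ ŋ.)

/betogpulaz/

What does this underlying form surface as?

Rule 1: /g/ before /p/ (voiceless) → [k]
After rule 1: betokpulaz
Rule 2: no segment meets the rule's conditions; no change.

[betokpulaz]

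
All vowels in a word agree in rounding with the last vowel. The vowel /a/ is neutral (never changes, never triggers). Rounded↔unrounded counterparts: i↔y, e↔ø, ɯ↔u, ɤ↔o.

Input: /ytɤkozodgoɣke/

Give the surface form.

[itɤkɤzɤdgɤɣke]

/y/ harmonizes with /e/ ([-round]) → [i]
/o/ harmonizes with /e/ ([-round]) → [ɤ]
/o/ harmonizes with /e/ ([-round]) → [ɤ]
/o/ harmonizes with /e/ ([-round]) → [ɤ]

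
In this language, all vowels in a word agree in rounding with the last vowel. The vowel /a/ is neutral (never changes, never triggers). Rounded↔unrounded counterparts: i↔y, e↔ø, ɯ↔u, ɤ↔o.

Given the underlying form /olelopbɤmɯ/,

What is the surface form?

/o/ harmonizes with /ɯ/ ([-round]) → [ɤ]
/o/ harmonizes with /ɯ/ ([-round]) → [ɤ]

[ɤlelɤpbɤmɯ]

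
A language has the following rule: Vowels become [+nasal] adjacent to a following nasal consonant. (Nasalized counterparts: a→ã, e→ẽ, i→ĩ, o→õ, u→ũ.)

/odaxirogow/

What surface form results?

no segment meets the rule's conditions; no change.

[odaxirogow]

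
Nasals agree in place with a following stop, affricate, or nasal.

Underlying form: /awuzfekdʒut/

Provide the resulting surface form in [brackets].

[awuzfekdʒut]

no segment meets the rule's conditions; no change.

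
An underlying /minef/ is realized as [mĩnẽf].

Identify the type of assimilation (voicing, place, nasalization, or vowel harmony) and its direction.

/i/→[ĩ] /e/→[ẽ].
Each target copies a feature from the preceding segment, so the direction is progressive.

nasalization, progressive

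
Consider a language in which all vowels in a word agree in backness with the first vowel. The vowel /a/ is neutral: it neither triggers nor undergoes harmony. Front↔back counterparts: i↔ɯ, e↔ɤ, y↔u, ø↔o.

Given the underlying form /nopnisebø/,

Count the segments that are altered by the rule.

/i/ harmonizes with /o/ ([+back]) → [ɯ]
/e/ harmonizes with /o/ ([+back]) → [ɤ]
/ø/ harmonizes with /o/ ([+back]) → [o]
3 segments change.

3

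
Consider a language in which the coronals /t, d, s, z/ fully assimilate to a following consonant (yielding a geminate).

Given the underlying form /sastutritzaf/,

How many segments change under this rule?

/s/ before /t/ → [t] (total assimilation)
/t/ before /r/ → [r] (total assimilation)
/t/ before /z/ → [z] (total assimilation)
3 segments change.

3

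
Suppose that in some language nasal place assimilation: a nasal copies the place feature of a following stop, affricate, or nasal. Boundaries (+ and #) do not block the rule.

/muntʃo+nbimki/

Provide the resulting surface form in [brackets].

[muɲtʃo+mbiŋki]

/n/ before /tʃ/ (palatal) → [ɲ]
/n/ before /b/ (labial) → [m]
/m/ before /k/ (velar) → [ŋ]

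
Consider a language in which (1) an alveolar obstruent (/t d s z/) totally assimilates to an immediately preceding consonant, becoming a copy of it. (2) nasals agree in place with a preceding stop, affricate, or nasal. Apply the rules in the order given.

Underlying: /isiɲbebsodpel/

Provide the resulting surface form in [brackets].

[isiɲbebbodpel]

Rule 1: /s/ after /b/ → [b] (total assimilation)
After rule 1: isiɲbebbodpel
Rule 2: no segment meets the rule's conditions; no change.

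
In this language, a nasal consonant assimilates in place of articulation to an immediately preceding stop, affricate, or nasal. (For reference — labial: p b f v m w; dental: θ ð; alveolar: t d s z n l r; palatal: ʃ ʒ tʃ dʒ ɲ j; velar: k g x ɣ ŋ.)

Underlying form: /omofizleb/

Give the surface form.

[omofizleb]

no segment meets the rule's conditions; no change.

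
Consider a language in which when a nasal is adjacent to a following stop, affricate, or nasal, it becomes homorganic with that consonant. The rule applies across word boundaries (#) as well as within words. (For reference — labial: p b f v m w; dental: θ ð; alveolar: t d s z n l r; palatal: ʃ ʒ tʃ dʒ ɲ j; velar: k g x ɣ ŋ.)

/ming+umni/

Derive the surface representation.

[miŋg+unni]

/n/ before /g/ (velar) → [ŋ]
/m/ before /n/ (alveolar) → [n]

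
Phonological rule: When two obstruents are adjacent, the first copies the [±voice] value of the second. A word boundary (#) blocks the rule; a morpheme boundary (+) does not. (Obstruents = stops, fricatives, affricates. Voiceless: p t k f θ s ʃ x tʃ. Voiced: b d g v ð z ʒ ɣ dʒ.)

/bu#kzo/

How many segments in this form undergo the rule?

/k/ before /z/ (voiced) → [g]
1 segment changes.

1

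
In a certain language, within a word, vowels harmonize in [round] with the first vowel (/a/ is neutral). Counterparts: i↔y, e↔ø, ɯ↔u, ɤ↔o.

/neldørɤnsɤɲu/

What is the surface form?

/ø/ harmonizes with /e/ ([-round]) → [e]
/u/ harmonizes with /e/ ([-round]) → [ɯ]

[nelderɤnsɤɲɯ]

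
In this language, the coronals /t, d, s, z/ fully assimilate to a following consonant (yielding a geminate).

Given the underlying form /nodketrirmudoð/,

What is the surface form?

/d/ before /k/ → [k] (total assimilation)
/t/ before /r/ → [r] (total assimilation)

[nokkerrirmudoð]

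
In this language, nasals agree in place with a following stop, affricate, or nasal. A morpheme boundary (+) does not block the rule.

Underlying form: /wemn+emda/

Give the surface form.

/m/ before /n/ (alveolar) → [n]
/m/ before /d/ (alveolar) → [n]

[wenn+enda]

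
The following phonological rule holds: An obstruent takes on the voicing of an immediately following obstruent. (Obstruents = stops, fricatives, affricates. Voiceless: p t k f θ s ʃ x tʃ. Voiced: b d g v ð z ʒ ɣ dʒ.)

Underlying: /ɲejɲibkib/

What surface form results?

/b/ before /k/ (voiceless) → [p]

[ɲejɲipkib]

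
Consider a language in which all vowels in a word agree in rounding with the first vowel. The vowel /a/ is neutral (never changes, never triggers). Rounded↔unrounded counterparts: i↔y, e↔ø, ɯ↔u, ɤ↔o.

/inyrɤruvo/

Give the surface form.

/y/ harmonizes with /i/ ([-round]) → [i]
/u/ harmonizes with /i/ ([-round]) → [ɯ]
/o/ harmonizes with /i/ ([-round]) → [ɤ]

[inirɤrɯvɤ]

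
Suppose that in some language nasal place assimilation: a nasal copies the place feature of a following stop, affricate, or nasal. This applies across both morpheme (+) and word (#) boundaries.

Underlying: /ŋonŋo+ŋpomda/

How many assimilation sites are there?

/n/ before /ŋ/ (velar) → [ŋ]
/ŋ/ before /p/ (labial) → [m]
/m/ before /d/ (alveolar) → [n]
3 segments change.

3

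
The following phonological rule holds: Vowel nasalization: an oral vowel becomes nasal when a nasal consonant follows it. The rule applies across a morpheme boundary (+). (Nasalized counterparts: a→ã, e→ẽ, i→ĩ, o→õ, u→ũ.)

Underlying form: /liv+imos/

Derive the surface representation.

[liv+ĩmos]

/i/ before nasal /m/ → [ĩ]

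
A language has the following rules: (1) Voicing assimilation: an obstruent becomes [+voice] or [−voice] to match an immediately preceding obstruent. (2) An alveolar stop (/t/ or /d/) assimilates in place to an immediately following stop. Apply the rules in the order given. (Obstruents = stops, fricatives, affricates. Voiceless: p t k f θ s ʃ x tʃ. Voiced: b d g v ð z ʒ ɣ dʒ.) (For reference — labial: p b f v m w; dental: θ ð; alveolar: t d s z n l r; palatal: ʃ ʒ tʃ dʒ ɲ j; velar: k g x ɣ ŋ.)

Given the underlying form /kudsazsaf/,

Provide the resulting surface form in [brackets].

Rule 1: /s/ after /d/ (voiced) → [z]
Rule 1: /s/ after /z/ (voiced) → [z]
After rule 1: kudzazzaf
Rule 2: no segment meets the rule's conditions; no change.

[kudzazzaf]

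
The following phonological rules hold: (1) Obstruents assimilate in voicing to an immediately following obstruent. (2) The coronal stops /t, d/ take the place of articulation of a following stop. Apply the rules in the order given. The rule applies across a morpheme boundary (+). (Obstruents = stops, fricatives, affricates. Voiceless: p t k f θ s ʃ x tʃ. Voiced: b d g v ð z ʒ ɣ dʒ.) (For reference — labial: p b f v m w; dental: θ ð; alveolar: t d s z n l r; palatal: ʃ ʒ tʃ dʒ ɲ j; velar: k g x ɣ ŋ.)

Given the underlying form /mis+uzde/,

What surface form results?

[mis+uzde]

Rule 1: no segment meets the rule's conditions; no change.
After rule 1: mis+uzde
Rule 2: no segment meets the rule's conditions; no change.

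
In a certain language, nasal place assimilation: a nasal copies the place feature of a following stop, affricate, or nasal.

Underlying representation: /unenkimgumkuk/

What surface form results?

/n/ before /k/ (velar) → [ŋ]
/m/ before /g/ (velar) → [ŋ]
/m/ before /k/ (velar) → [ŋ]

[uneŋkiŋguŋkuk]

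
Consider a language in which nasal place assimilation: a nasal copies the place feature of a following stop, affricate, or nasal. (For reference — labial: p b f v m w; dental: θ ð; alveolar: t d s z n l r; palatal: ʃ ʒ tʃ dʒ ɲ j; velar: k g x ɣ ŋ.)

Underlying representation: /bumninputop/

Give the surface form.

[bunnimputop]

/m/ before /n/ (alveolar) → [n]
/n/ before /p/ (labial) → [m]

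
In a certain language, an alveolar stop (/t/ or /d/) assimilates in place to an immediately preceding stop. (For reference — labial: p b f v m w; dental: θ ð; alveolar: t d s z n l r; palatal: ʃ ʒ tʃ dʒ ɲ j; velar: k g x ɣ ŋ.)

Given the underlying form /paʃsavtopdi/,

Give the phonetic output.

/d/ after /p/ (labial) → [b]

[paʃsavtopbi]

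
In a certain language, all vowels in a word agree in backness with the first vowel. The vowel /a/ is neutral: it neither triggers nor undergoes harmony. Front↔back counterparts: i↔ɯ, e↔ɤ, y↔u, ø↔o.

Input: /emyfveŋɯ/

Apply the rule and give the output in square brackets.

/ɯ/ harmonizes with /e/ ([-back]) → [i]

[emyfveŋi]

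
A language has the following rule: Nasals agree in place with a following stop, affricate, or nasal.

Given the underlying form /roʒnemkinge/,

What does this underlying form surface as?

[roʒneŋkiŋge]

/m/ before /k/ (velar) → [ŋ]
/n/ before /g/ (velar) → [ŋ]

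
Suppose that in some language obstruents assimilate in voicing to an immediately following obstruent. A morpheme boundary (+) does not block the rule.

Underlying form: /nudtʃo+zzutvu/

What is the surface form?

/d/ before /tʃ/ (voiceless) → [t]
/t/ before /v/ (voiced) → [d]

[nuttʃo+zzudvu]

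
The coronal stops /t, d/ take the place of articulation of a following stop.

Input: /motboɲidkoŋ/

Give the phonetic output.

/t/ before /b/ (labial) → [p]
/d/ before /k/ (velar) → [g]

[mopboɲigkoŋ]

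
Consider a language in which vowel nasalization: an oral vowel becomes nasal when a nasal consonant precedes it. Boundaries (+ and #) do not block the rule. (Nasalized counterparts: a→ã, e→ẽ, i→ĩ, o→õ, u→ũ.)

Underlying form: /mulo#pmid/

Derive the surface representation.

/u/ after nasal /m/ → [ũ]
/i/ after nasal /m/ → [ĩ]

[mũlo#pmĩd]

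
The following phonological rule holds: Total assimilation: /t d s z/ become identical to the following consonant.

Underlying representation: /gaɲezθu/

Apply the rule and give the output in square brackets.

[gaɲeθθu]

/z/ before /θ/ → [θ] (total assimilation)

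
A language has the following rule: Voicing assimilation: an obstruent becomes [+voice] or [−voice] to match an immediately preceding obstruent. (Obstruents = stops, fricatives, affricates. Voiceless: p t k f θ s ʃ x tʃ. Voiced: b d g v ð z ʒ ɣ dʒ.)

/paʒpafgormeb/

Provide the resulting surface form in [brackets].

/p/ after /ʒ/ (voiced) → [b]
/g/ after /f/ (voiceless) → [k]

[paʒbafkormeb]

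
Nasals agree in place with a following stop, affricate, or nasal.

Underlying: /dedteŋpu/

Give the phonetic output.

/ŋ/ before /p/ (labial) → [m]

[dedtempu]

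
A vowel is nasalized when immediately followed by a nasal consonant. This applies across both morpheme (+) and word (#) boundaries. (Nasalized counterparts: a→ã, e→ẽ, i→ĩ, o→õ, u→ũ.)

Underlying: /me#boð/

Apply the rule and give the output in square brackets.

[me#boð]

no segment meets the rule's conditions; no change.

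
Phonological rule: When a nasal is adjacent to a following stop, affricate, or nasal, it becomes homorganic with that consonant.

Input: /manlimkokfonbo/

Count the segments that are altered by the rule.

2

/m/ before /k/ (velar) → [ŋ]
/n/ before /b/ (labial) → [m]
2 segments change.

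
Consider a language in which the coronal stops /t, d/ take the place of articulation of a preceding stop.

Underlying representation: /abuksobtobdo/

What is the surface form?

[abuksobpobbo]

/t/ after /b/ (labial) → [p]
/d/ after /b/ (labial) → [b]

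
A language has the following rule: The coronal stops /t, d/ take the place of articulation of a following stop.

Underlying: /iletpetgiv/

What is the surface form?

/t/ before /p/ (labial) → [p]
/t/ before /g/ (velar) → [k]

[ileppekgiv]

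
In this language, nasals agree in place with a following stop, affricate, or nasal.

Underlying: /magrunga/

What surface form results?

[magruŋga]

/n/ before /g/ (velar) → [ŋ]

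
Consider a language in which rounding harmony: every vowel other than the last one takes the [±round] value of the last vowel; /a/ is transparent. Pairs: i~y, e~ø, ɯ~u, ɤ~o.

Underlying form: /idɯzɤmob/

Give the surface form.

/i/ harmonizes with /o/ ([+round]) → [y]
/ɯ/ harmonizes with /o/ ([+round]) → [u]
/ɤ/ harmonizes with /o/ ([+round]) → [o]

[yduzomob]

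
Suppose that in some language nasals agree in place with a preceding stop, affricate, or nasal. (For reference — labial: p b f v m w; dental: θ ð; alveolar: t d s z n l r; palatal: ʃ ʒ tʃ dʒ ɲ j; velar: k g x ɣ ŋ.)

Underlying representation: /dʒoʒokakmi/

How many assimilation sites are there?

/m/ after /k/ (velar) → [ŋ]
1 segment changes.

1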